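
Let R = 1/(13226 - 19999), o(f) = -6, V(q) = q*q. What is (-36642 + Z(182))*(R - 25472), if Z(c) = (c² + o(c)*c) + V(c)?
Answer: -4919288230498/6773 ≈ -7.2631e+8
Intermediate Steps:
V(q) = q²
Z(c) = -6*c + 2*c² (Z(c) = (c² - 6*c) + c² = -6*c + 2*c²)
R = -1/6773 (R = 1/(-6773) = -1/6773 ≈ -0.00014765)
(-36642 + Z(182))*(R - 25472) = (-36642 + 2*182*(-3 + 182))*(-1/6773 - 25472) = (-36642 + 2*182*179)*(-172521857/6773) = (-36642 + 65156)*(-172521857/6773) = 28514*(-172521857/6773) = -4919288230498/6773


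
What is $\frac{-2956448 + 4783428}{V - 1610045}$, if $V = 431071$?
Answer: $- \frac{913490}{589487} \approx -1.5496$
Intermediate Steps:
$\frac{-2956448 + 4783428}{V - 1610045} = \frac{-2956448 + 4783428}{431071 - 1610045} = \frac{1826980}{-1178974} = 1826980 \left(- \frac{1}{1178974}\right) = - \frac{913490}{589487}$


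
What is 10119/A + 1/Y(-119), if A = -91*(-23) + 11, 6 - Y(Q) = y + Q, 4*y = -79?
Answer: 5867317/1218216 ≈ 4.8163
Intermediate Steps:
y = -79/4 (y = (¼)*(-79) = -79/4 ≈ -19.750)
Y(Q) = 103/4 - Q (Y(Q) = 6 - (-79/4 + Q) = 6 + (79/4 - Q) = 103/4 - Q)
A = 2104 (A = 2093 + 11 = 2104)
10119/A + 1/Y(-119) = 10119/2104 + 1/(103/4 - 1*(-119)) = 10119*(1/2104) + 1/(103/4 + 119) = 10119/2104 + 1/(579/4) = 10119/2104 + 4/579 = 5867317/1218216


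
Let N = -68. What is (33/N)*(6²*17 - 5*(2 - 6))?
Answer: -5214/17 ≈ -306.71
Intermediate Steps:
(33/N)*(6²*17 - 5*(2 - 6)) = (33/(-68))*(6²*17 - 5*(2 - 6)) = (33*(-1/68))*(36*17 - 5*(-4)) = -33*(612 + 20)/68 = -33/68*632 = -5214/17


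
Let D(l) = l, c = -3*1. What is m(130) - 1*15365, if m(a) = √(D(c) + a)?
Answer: -15365 + √127 ≈ -15354.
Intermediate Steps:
c = -3
m(a) = √(-3 + a)
m(130) - 1*15365 = √(-3 + 130) - 1*15365 = √127 - 15365 = -15365 + √127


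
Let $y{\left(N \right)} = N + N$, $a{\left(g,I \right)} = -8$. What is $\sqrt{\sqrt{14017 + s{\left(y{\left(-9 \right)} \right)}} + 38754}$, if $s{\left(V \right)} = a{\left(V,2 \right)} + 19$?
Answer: $\sqrt{38754 + 2 \sqrt{3507}} \approx 197.16$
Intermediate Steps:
$y{\left(N \right)} = 2 N$
$s{\left(V \right)} = 11$ ($s{\left(V \right)} = -8 + 19 = 11$)
$\sqrt{\sqrt{14017 + s{\left(y{\left(-9 \right)} \right)}} + 38754} = \sqrt{\sqrt{14017 + 11} + 38754} = \sqrt{\sqrt{14028} + 38754} = \sqrt{2 \sqrt{3507} + 38754} = \sqrt{38754 + 2 \sqrt{3507}}$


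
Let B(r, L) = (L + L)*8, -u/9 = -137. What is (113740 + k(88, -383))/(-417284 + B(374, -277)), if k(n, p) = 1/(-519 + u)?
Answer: -81210361/301105224 ≈ -0.26971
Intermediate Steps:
u = 1233 (u = -9*(-137) = 1233)
B(r, L) = 16*L (B(r, L) = (2*L)*8 = 16*L)
k(n, p) = 1/714 (k(n, p) = 1/(-519 + 1233) = 1/714)
(113740 + k(88, -383))/(-417284 + B(374, -277)) = (113740 + 1/714)/(-417284 + 16*(-277)) = 81210361/(714*(-417284 - 4432)) = (81210361/714)/(-421716) = (81210361/714)*(-1/421716) = -81210361/301105224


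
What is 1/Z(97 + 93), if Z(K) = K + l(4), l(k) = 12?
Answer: 1/202 ≈ 0.0049505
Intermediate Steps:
Z(K) = 12 + K (Z(K) = K + 12 = 12 + K)
1/Z(97 + 93) = 1/(12 + (97 + 93)) = 1/(12 + 190) = 1/202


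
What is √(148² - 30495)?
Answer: 11*I*√71 ≈ 92.688*I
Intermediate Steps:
√(148² - 30495) = √(21904 - 30495) = √(-8591) = 11*I*√71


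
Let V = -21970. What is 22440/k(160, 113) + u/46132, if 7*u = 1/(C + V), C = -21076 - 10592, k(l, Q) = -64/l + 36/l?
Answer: -2221046766681601/17320997512 ≈ -1.2823e+5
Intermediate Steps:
k(l, Q) = -28/l
C = -31668
u = -1/375466 (u = 1/(7*(-31668 - 21970)) = (⅐)/(-53638) = (⅐)*(-1/53638) = -1/375466 ≈ -2.6634e-6)
22440/k(160, 113) + u/46132 = 22440/((-28/160)) - 1/375466/46132 = 22440/((-28*1/160)) - 1/375466*1/46132 = 22440/(-7/40) - 1/17320997512 = 22440*(-40/7) - 1/17320997512 = -897600/7 - 1/17320997512 = -2221046766681601/17320997512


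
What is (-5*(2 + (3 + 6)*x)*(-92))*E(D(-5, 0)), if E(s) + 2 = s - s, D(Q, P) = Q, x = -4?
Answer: 31280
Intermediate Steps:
E(s) = -2 (E(s) = -2 + (s - s) = -2 + 0 = -2)
(-5*(2 + (3 + 6)*x)*(-92))*E(D(-5, 0)) = (-5*(2 + (3 + 6)*(-4))*(-92))*(-2) = (-5*(2 + 9*(-4))*(-92))*(-2) = (-5*(2 - 36)*(-92))*(-2) = (-5*(-34)*(-92))*(-2) = (170*(-92))*(-2) = -15640*(-2) = 31280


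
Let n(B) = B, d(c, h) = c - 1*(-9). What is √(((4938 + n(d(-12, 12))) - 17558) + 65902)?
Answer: √53279 ≈ 230.82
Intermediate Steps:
d(c, h) = 9 + c (d(c, h) = c + 9 = 9 + c)
√(((4938 + n(d(-12, 12))) - 17558) + 65902) = √(((4938 + (9 - 12)) - 17558) + 65902) = √(((4938 - 3) - 17558) + 65902) = √((4935 - 17558) + 65902) = √(-12623 + 65902) = √53279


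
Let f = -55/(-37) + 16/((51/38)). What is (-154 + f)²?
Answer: 70382498209/3560769 ≈ 19766.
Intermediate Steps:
f = 25301/1887 (f = -55*(-1/37) + 16/((51*(1/38))) = 55/37 + 16/(51/38) = 55/37 + 16*(38/51) = 55/37 + 608/51 = 25301/1887 ≈ 13.408)
(-154 + f)² = (-154 + 25301/1887)² = (-265297/1887)² = 70382498209/3560769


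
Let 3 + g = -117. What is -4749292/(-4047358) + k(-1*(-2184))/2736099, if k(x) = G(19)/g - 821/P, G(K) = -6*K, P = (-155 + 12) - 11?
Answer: 84082437443833/71655114082860 ≈ 1.1734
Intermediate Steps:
g = -120 (g = -3 - 117 = -120)
P = -154 (P = -143 - 11 = -154)
k(x) = 9673/1540 (k(x) = -6*19/(-120) - 821/(-154) = -114*(-1/120) - 821*(-1/154) = 19/20 + 821/154 = 9673/1540)
-4749292/(-4047358) + k(-1*(-2184))/2736099 = -4749292/(-4047358) + (9673/1540)/2736099 = -4749292*(-1/4047358) + (9673/1540)*(1/2736099) = 2374646/2023679 + 569/247858380 = 84082437443833/71655114082860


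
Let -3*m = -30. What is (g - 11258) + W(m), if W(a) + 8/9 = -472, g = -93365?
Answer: -945863/9 ≈ -1.0510e+5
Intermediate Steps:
m = 10 (m = -⅓*(-30) = 10)
W(a) = -4256/9 (W(a) = -8/9 - 472 = -4256/9)
(g - 11258) + W(m) = (-93365 - 11258) - 4256/9 = -104623 - 4256/9 = -945863/9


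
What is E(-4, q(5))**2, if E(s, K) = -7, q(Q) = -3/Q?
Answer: 49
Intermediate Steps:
E(-4, q(5))**2 = (-7)**2 = 49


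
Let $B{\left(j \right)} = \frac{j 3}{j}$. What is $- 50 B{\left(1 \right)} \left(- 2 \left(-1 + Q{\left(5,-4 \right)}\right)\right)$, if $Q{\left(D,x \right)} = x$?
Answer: $-1500$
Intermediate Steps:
$B{\left(j \right)} = 3$ ($B{\left(j \right)} = \frac{3 j}{j} = 3$)
$- 50 B{\left(1 \right)} \left(- 2 \left(-1 + Q{\left(5,-4 \right)}\right)\right) = \left(-50\right) 3 \left(- 2 \left(-1 - 4\right)\right) = - 150 \left(\left(-2\right) \left(-5\right)\right) = \left(-150\right) 10 = -1500$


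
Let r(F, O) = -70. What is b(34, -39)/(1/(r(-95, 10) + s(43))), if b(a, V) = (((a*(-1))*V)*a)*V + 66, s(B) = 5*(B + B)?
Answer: -632955600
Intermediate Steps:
s(B) = 10*B (s(B) = 5*(2*B) = 10*B)
b(a, V) = 66 - V²*a² (b(a, V) = (((-a)*V)*a)*V + 66 = ((-V*a)*a)*V + 66 = (-V*a²)*V + 66 = -V²*a² + 66 = 66 - V²*a²)
b(34, -39)/(1/(r(-95, 10) + s(43))) = (66 - 1*(-39)²*34²)/(1/(-70 + 10*43)) = (66 - 1*1521*1156)/(1/(-70 + 430)) = (66 - 1758276)/(1/360) = -1758210/1/360 = -1758210*360 = -632955600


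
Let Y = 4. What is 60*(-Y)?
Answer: -240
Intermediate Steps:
60*(-Y) = 60*(-1*4) = 60*(-4) = -240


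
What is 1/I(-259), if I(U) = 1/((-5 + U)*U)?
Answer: 68376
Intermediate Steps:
I(U) = 1/(U*(-5 + U))
1/I(-259) = 1/(1/((-259)*(-5 - 259))) = 1/(-1/259/(-264)) = 1/(-1/259*(-1/264)) = 1/(1/68376) = 68376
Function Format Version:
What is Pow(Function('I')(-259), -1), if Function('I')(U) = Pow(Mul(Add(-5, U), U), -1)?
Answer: 68376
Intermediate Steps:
Function('I')(U) = Mul(Pow(U, -1), Pow(Add(-5, U), -1)) (Function('I')(U) = Pow(Mul(U, Add(-5, U)), -1) = Mul(Pow(U, -1), Pow(Add(-5, U), -1)))
Pow(Function('I')(-259), -1) = Pow(Mul(Pow(-259, -1), Pow(Add(-5, -259), -1)), -1) = Pow(Mul(Rational(-1, 259), Pow(-264, -1)), -1) = Pow(Mul(Rational(-1, 259), Rational(-1, 264)), -1) = Pow(Rational(1, 68376), -1) = 68376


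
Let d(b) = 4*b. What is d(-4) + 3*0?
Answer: -16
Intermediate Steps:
d(-4) + 3*0 = 4*(-4) + 3*0 = -16 + 0 = -16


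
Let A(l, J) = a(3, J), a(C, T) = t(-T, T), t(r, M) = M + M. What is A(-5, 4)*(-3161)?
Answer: -25288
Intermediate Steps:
t(r, M) = 2*M
a(C, T) = 2*T
A(l, J) = 2*J
A(-5, 4)*(-3161) = (2*4)*(-3161) = 8*(-3161) = -25288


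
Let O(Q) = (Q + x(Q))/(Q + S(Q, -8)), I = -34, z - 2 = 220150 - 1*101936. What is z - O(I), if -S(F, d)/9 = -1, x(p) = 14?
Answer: 591076/5 ≈ 1.1822e+5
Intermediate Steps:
z = 118216 (z = 2 + (220150 - 1*101936) = 2 + (220150 - 101936) = 2 + 118214 = 118216)
S(F, d) = 9 (S(F, d) = -9*(-1) = 9)
O(Q) = (14 + Q)/(9 + Q) (O(Q) = (Q + 14)/(Q + 9) = (14 + Q)/(9 + Q))
z - O(I) = 118216 - (14 - 34)/(9 - 34) = 118216 - (-20)/(-25) = 118216 - (-1)*(-20)/25 = 118216 - 1*⅘ = 118216 - ⅘ = 591076/5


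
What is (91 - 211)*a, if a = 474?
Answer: -56880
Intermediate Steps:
(91 - 211)*a = (91 - 211)*474 = -120*474 = -56880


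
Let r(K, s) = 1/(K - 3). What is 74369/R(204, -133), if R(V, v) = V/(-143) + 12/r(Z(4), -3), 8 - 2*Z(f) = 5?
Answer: -10634767/2778 ≈ -3828.2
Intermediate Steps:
Z(f) = 3/2 (Z(f) = 4 - ½*5 = 4 - 5/2 = 3/2)
r(K, s) = 1/(-3 + K)
R(V, v) = -18 - V/143 (R(V, v) = V/(-143) + 12/(1/(-3 + 3/2)) = V*(-1/143) + 12/(1/(-3/2)) = -V/143 + 12/(-⅔) = -V/143 + 12*(-3/2) = -V/143 - 18 = -18 - V/143)
74369/R(204, -133) = 74369/(-18 - 1/143*204) = 74369/(-18 - 204/143) = 74369/(-2778/143) = 74369*(-143/2778) = -10634767/2778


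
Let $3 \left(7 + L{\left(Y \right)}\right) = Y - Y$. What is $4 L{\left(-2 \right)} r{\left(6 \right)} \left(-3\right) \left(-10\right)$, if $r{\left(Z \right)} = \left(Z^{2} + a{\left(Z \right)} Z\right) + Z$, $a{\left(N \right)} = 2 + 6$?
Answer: $-75600$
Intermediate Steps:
$a{\left(N \right)} = 8$
$L{\left(Y \right)} = -7$ ($L{\left(Y \right)} = -7 + \frac{Y - Y}{3} = -7 + \frac{1}{3} \cdot 0 = -7 + 0 = -7$)
$r{\left(Z \right)} = Z^{2} + 9 Z$ ($r{\left(Z \right)} = \left(Z^{2} + 8 Z\right) + Z = Z^{2} + 9 Z$)
$4 L{\left(-2 \right)} r{\left(6 \right)} \left(-3\right) \left(-10\right) = 4 \left(-7\right) 6 \left(9 + 6\right) \left(-3\right) \left(-10\right) = - 28 \cdot 6 \cdot 15 \left(-3\right) \left(-10\right) = \left(-28\right) 90 \left(-3\right) \left(-10\right) = \left(-2520\right) \left(-3\right) \left(-10\right) = 7560 \left(-10\right) = -75600$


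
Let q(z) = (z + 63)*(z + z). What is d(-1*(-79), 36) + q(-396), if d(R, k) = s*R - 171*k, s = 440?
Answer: 292340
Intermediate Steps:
q(z) = 2*z*(63 + z) (q(z) = (63 + z)*(2*z) = 2*z*(63 + z))
d(R, k) = -171*k + 440*R (d(R, k) = 440*R - 171*k = -171*k + 440*R)
d(-1*(-79), 36) + q(-396) = (-171*36 + 440*(-1*(-79))) + 2*(-396)*(63 - 396) = (-6156 + 440*79) + 2*(-396)*(-333) = (-6156 + 34760) + 263736 = 28604 + 263736 = 292340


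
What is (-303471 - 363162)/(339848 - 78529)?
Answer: -666633/261319 ≈ -2.5510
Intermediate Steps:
(-303471 - 363162)/(339848 - 78529) = -666633/261319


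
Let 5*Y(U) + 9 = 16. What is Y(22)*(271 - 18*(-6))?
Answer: 2653/5 ≈ 530.60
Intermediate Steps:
Y(U) = 7/5 (Y(U) = -9/5 + (⅕)*16 = -9/5 + 16/5 = 7/5)
Y(22)*(271 - 18*(-6)) = 7*(271 - 18*(-6))/5 = 7*(271 + 108)/5 = (7/5)*379 = 2653/5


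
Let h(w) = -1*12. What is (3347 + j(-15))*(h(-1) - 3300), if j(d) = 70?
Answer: -11317104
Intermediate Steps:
h(w) = -12
(3347 + j(-15))*(h(-1) - 3300) = (3347 + 70)*(-12 - 3300) = 3417*(-3312) = -11317104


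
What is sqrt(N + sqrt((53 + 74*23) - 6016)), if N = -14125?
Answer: sqrt(-14125 + I*sqrt(4261)) ≈ 0.2746 + 118.85*I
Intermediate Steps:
sqrt(N + sqrt((53 + 74*23) - 6016)) = sqrt(-14125 + sqrt((53 + 74*23) - 6016)) = sqrt(-14125 + sqrt((53 + 1702) - 6016)) = sqrt(-14125 + sqrt(1755 - 6016)) = sqrt(-14125 + sqrt(-4261)) = sqrt(-14125 + I*sqrt(4261))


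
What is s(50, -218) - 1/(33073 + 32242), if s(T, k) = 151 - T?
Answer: 6596814/65315 ≈ 101.00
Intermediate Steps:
s(50, -218) - 1/(33073 + 32242) = (151 - 1*50) - 1/(33073 + 32242) = (151 - 50) - 1/65315 = 101 - 1*1/65315 = 101 - 1/65315 = 6596814/65315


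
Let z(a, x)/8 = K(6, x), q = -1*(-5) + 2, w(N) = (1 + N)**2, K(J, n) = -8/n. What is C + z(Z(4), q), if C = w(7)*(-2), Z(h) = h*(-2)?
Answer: -960/7 ≈ -137.14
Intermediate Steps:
Z(h) = -2*h
q = 7 (q = 5 + 2 = 7)
z(a, x) = -64/x (z(a, x) = 8*(-8/x) = -64/x)
C = -128 (C = (1 + 7)**2*(-2) = 8**2*(-2) = 64*(-2) = -128)
C + z(Z(4), q) = -128 - 64/7 = -960/7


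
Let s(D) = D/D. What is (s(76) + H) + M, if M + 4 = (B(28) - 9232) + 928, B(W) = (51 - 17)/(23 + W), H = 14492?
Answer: 18557/3 ≈ 6185.7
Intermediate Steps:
s(D) = 1
B(W) = 34/(23 + W)
M = -24922/3 (M = -4 + ((34/(23 + 28) - 9232) + 928) = -4 + ((34/51 - 9232) + 928) = -4 + ((34*(1/51) - 9232) + 928) = -4 + ((2/3 - 9232) + 928) = -4 + (-27694/3 + 928) = -4 - 24910/3 = -24922/3 ≈ -8307.3)
(s(76) + H) + M = (1 + 14492) - 24922/3 = 14493 - 24922/3 = 18557/3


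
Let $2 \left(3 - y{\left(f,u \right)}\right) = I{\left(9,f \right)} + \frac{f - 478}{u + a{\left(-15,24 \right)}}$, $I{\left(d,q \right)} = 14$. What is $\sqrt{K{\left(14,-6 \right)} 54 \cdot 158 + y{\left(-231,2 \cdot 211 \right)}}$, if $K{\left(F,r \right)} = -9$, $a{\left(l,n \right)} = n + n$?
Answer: $\frac{3 i \sqrt{1884798465}}{470} \approx 277.11 i$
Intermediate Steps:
$a{\left(l,n \right)} = 2 n$
$y{\left(f,u \right)} = -4 - \frac{-478 + f}{2 \left(48 + u\right)}$ ($y{\left(f,u \right)} = 3 - \frac{14 + \frac{f - 478}{u + 2 \cdot 24}}{2} = 3 - \frac{14 + \frac{-478 + f}{u + 48}}{2} = 3 - \frac{14 + \frac{-478 + f}{48 + u}}{2} = 3 - \left(7 + \frac{-478 + f}{2 \left(48 + u\right)}\right) = -4 - \frac{-478 + f}{2 \left(48 + u\right)}$)
$\sqrt{K{\left(14,-6 \right)} 54 \cdot 158 + y{\left(-231,2 \cdot 211 \right)}} = \sqrt{\left(-9\right) 54 \cdot 158 + \frac{94 - -231 - 8 \cdot 2 \cdot 211}{2 \left(48 + 2 \cdot 211\right)}} = \sqrt{\left(-486\right) 158 + \frac{94 + 231 - 3376}{2 \left(48 + 422\right)}} = \sqrt{-76788 + \frac{94 + 231 - 3376}{2 \cdot 470}} = \sqrt{-76788 + \frac{1}{2} \cdot \frac{1}{470} \left(-3051\right)} = \sqrt{-76788 - \frac{3051}{940}} = \sqrt{- \frac{72183771}{940}} = \frac{3 i \sqrt{1884798465}}{470}$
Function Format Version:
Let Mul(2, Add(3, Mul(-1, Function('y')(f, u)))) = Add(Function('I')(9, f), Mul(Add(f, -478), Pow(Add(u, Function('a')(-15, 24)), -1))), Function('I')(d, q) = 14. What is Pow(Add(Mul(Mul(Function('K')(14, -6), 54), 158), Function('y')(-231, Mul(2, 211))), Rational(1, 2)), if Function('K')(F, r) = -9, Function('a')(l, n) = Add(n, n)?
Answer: Mul(Rational(3, 470), I, Pow(1884798465, Rational(1, 2))) ≈ Mul(277.11, I)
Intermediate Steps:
Function('a')(l, n) = Mul(2, n)
Function('y')(f, u) = Add(-4, Mul(Rational(-1, 2), Pow(Add(48, u), -1), Add(-478, f))) (Function('y')(f, u) = Add(3, Mul(Rational(-1, 2), Add(14, Mul(Add(f, -478), Pow(Add(u, Mul(2, 24)), -1))))) = Add(3, Mul(Rational(-1, 2), Add(14, Mul(Add(-478, f), Pow(Add(u, 48), -1))))) = Add(3, Mul(Rational(-1, 2), Add(14, Mul(Add(-478, f), Pow(Add(48, u), -1))))) = Add(3, Mul(Rational(-1, 2), Add(14, Mul(Pow(Add(48, u), -1), Add(-478, f))))) = Add(3, Add(-7, Mul(Rational(-1, 2), Pow(Add(48, u), -1), Add(-478, f)))) = Add(-4, Mul(Rational(-1, 2), Pow(Add(48, u), -1), Add(-478, f))))
Pow(Add(Mul(Mul(Function('K')(14, -6), 54), 158), Function('y')(-231, Mul(2, 211))), Rational(1, 2)) = Pow(Add(Mul(Mul(-9, 54), 158), Mul(Rational(1, 2), Pow(Add(48, Mul(2, 211)), -1), Add(94, Mul(-1, -231), Mul(-8, Mul(2, 211))))), Rational(1, 2)) = Pow(Add(Mul(-486, 158), Mul(Rational(1, 2), Pow(Add(48, 422), -1), Add(94, 231, Mul(-8, 422)))), Rational(1, 2)) = Pow(Add(-76788, Mul(Rational(1, 2), Pow(470, -1), Add(94, 231, -3376))), Rational(1, 2)) = Pow(Add(-76788, Mul(Rational(1, 2), Rational(1, 470), -3051)), Rational(1, 2)) = Pow(Add(-76788, Rational(-3051, 940)), Rational(1, 2)) = Pow(Rational(-72183771, 940), Rational(1, 2)) = Mul(Rational(3, 470), I, Pow(1884798465, Rational(1, 2)))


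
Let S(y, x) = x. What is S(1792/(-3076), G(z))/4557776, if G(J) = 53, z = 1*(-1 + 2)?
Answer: 53/4557776 ≈ 1.1628e-5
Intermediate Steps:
z = 1 (z = 1*1 = 1)
S(1792/(-3076), G(z))/4557776 = 53/4557776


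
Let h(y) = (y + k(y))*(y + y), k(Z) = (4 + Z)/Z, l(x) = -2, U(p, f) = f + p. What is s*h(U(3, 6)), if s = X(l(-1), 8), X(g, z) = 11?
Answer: 2068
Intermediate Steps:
s = 11
k(Z) = (4 + Z)/Z
h(y) = 2*y*(y + (4 + y)/y) (h(y) = (y + (4 + y)/y)*(y + y) = (y + (4 + y)/y)*(2*y) = 2*y*(y + (4 + y)/y))
s*h(U(3, 6)) = 11*(8 + 2*(6 + 3) + 2*(6 + 3)**2) = 11*(8 + 2*9 + 2*9**2) = 11*(8 + 18 + 2*81) = 11*(8 + 18 + 162) = 11*188 = 2068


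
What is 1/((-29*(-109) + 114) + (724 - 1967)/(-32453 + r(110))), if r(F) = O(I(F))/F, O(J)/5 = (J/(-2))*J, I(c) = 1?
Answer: 1427933/4676535267 ≈ 0.00030534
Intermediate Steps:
O(J) = -5*J²/2 (O(J) = 5*((J/(-2))*J) = 5*((J*(-½))*J) = 5*((-J/2)*J) = 5*(-J²/2) = -5*J²/2)
r(F) = -5/(2*F) (r(F) = (-5/2*1²)/F = (-5/2*1)/F = -5/(2*F))
1/((-29*(-109) + 114) + (724 - 1967)/(-32453 + r(110))) = 1/((-29*(-109) + 114) + (724 - 1967)/(-32453 - 5/2/110)) = 1/((3161 + 114) - 1243/(-32453 - 5/2*1/110)) = 1/(3275 - 1243/(-32453 - 1/44)) = 1/(3275 - 1243/(-1427933/44)) = 1/(3275 - 1243*(-44/1427933)) = 1/(3275 + 54692/1427933) = 1/(4676535267/1427933) = 1427933/4676535267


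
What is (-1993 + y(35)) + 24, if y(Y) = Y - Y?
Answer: -1969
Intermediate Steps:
y(Y) = 0
(-1993 + y(35)) + 24 = (-1993 + 0) + 24 = -1993 + 24 = -1969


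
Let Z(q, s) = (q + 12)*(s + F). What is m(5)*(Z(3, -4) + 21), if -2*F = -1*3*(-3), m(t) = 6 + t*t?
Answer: -6603/2 ≈ -3301.5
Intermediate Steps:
m(t) = 6 + t²
F = -9/2 (F = -(-1*3)*(-3)/2 = -(-3)*(-3)/2 = -½*9 = -9/2 ≈ -4.5000)
Z(q, s) = (12 + q)*(-9/2 + s) (Z(q, s) = (q + 12)*(s - 9/2) = (12 + q)*(-9/2 + s))
m(5)*(Z(3, -4) + 21) = (6 + 5²)*((-54 + 12*(-4) - 9/2*3 + 3*(-4)) + 21) = (6 + 25)*((-54 - 48 - 27/2 - 12) + 21) = 31*(-255/2 + 21) = 31*(-213/2) = -6603/2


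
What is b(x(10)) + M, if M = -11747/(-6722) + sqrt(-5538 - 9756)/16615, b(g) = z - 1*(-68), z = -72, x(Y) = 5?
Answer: -15141/6722 + I*sqrt(15294)/16615 ≈ -2.2525 + 0.0074432*I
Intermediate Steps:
b(g) = -4 (b(g) = -72 - 1*(-68) = -72 + 68 = -4)
M = 11747/6722 + I*sqrt(15294)/16615 (M = -11747*(-1/6722) + sqrt(-15294)*(1/16615) = 11747/6722 + (I*sqrt(15294))*(1/16615) = 11747/6722 + I*sqrt(15294)/16615 ≈ 1.7475 + 0.0074432*I)
b(x(10)) + M = -4 + (11747/6722 + I*sqrt(15294)/16615) = -15141/6722 + I*sqrt(15294)/16615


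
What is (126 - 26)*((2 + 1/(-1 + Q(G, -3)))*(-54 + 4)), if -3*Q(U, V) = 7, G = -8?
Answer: -8500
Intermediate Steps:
Q(U, V) = -7/3 (Q(U, V) = -1/3*7 = -7/3)
(126 - 26)*((2 + 1/(-1 + Q(G, -3)))*(-54 + 4)) = (126 - 26)*((2 + 1/(-1 - 7/3))*(-54 + 4)) = 100*((2 + 1/(-10/3))*(-50)) = 100*((2 - 3/10)*(-50)) = 100*((17/10)*(-50)) = 100*(-85) = -8500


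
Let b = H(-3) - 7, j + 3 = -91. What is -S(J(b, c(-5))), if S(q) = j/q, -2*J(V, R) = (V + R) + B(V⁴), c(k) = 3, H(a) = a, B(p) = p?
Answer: -188/9993 ≈ -0.018813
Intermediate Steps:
j = -94 (j = -3 - 91 = -94)
b = -10 (b = -3 - 7 = -10)
J(V, R) = -R/2 - V/2 - V⁴/2 (J(V, R) = -((V + R) + V⁴)/2 = -((R + V) + V⁴)/2 = -(R + V + V⁴)/2 = -R/2 - V/2 - V⁴/2)
S(q) = -94/q
-S(J(b, c(-5))) = -(-94)/(-½*3 - ½*(-10) - ½*(-10)⁴) = -(-94)/(-3/2 + 5 - ½*10000) = -(-94)/(-3/2 + 5 - 5000) = -(-94)/(-9993/2) = -(-94)*(-2)/9993 = -1*188/9993 = -188/9993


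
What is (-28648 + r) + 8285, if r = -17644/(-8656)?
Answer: -44061121/2164 ≈ -20361.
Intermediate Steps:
r = 4411/2164 (r = -17644*(-1/8656) = 4411/2164 ≈ 2.0384)
(-28648 + r) + 8285 = (-28648 + 4411/2164) + 8285 = -61989861/2164 + 8285 = -44061121/2164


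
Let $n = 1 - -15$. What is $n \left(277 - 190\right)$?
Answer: $1392$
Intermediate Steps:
$n = 16$ ($n = 1 + 15 = 16$)
$n \left(277 - 190\right) = 16 \left(277 - 190\right) = 16 \cdot 87 = 1392$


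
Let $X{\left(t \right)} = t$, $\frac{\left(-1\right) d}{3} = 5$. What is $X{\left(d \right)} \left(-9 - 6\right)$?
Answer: $225$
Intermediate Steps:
$d = -15$ ($d = \left(-3\right) 5 = -15$)
$X{\left(d \right)} \left(-9 - 6\right) = - 15 \left(-9 - 6\right) = \left(-15\right) \left(-15\right) = 225$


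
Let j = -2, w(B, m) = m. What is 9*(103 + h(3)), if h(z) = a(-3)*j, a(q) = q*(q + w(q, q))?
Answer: 603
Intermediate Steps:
a(q) = 2*q² (a(q) = q*(q + q) = q*(2*q) = 2*q²)
h(z) = -36 (h(z) = (2*(-3)²)*(-2) = (2*9)*(-2) = 18*(-2) = -36)
9*(103 + h(3)) = 9*(103 - 36) = 9*67 = 603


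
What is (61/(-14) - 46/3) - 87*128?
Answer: -468539/42 ≈ -11156.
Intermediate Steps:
(61/(-14) - 46/3) - 87*128 = (61*(-1/14) - 46*1/3) - 11136 = (-61/14 - 46/3) - 11136 = -827/42 - 11136 = -468539/42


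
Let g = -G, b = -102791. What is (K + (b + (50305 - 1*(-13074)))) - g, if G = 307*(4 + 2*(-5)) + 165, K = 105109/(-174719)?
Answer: -7179134100/174719 ≈ -41090.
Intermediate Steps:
K = -105109/174719 (K = 105109*(-1/174719) = -105109/174719 ≈ -0.60159)
G = -1677 (G = 307*(4 - 10) + 165 = 307*(-6) + 165 = -1842 + 165 = -1677)
g = 1677 (g = -1*(-1677) = 1677)
(K + (b + (50305 - 1*(-13074)))) - g = (-105109/174719 + (-102791 + (50305 - 1*(-13074)))) - 1*1677 = (-105109/174719 + (-102791 + (50305 + 13074))) - 1677 = (-105109/174719 + (-102791 + 63379)) - 1677 = (-105109/174719 - 39412) - 1677 = -6886130337/174719 - 1677 = -7179134100/174719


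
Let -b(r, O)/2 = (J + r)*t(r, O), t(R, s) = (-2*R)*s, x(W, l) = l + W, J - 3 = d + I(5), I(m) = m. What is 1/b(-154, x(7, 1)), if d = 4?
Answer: 1/699776 ≈ 1.4290e-6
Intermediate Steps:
J = 12 (J = 3 + (4 + 5) = 3 + 9 = 12)
x(W, l) = W + l
t(R, s) = -2*R*s
b(r, O) = 4*O*r*(12 + r) (b(r, O) = -2*(12 + r)*(-2*r*O) = -2*(12 + r)*(-2*O*r) = -(-4)*O*r*(12 + r) = 4*O*r*(12 + r))
1/b(-154, x(7, 1)) = 1/(4*(7 + 1)*(-154)*(12 - 154)) = 1/(4*8*(-154)*(-142)) = 1/699776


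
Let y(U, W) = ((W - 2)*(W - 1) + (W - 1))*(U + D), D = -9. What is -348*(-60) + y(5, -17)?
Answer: 19584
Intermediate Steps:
y(U, W) = (-9 + U)*(-1 + W + (-1 + W)*(-2 + W)) (y(U, W) = ((W - 2)*(W - 1) + (W - 1))*(U - 9) = ((-2 + W)*(-1 + W) + (-1 + W))*(-9 + U) = ((-1 + W)*(-2 + W) + (-1 + W))*(-9 + U) = (-1 + W + (-1 + W)*(-2 + W))*(-9 + U) = (-9 + U)*(-1 + W + (-1 + W)*(-2 + W)))
-348*(-60) + y(5, -17) = -348*(-60) + (-9 + 5 - 9*(-17)² + 18*(-17) + 5*(-17)² - 2*5*(-17)) = 20880 + (-9 + 5 - 9*289 - 306 + 5*289 + 170) = 20880 + (-9 + 5 - 2601 - 306 + 1445 + 170) = 20880 - 1296 = 19584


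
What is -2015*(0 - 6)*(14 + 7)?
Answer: 253890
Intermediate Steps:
-2015*(0 - 6)*(14 + 7) = -(-12090)*21 = -2015*(-126) = 253890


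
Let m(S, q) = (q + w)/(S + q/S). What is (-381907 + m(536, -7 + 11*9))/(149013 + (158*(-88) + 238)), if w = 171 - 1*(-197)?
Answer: -27438810589/9724275909 ≈ -2.8217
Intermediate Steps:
w = 368 (w = 171 + 197 = 368)
m(S, q) = (368 + q)/(S + q/S) (m(S, q) = (q + 368)/(S + q/S) = (368 + q)/(S + q/S))
(-381907 + m(536, -7 + 11*9))/(149013 + (158*(-88) + 238)) = (-381907 + 536*(368 + (-7 + 11*9))/((-7 + 11*9) + 536²))/(149013 + (158*(-88) + 238)) = (-381907 + 536*(368 + (-7 + 99))/((-7 + 99) + 287296))/(149013 + (-13904 + 238)) = (-381907 + 536*(368 + 92)/(92 + 287296))/(149013 - 13666) = (-381907 + 536*460/287388)/135347 = (-381907 + 536*(1/287388)*460)*(1/135347) = (-381907 + 61640/71847)*(1/135347) = -27438810589/71847*1/135347 = -27438810589/9724275909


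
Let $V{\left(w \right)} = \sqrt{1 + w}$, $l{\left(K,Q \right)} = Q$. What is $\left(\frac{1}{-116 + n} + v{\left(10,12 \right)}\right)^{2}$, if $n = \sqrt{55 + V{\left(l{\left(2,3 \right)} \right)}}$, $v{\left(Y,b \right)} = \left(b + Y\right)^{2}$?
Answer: $\frac{42055225000057}{179533201} - \frac{12970000 \sqrt{57}}{179533201} \approx 2.3425 \cdot 10^{5}$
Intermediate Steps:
$v{\left(Y,b \right)} = \left(Y + b\right)^{2}$
$n = \sqrt{57}$ ($n = \sqrt{55 + \sqrt{1 + 3}} = \sqrt{55 + \sqrt{4}} = \sqrt{55 + 2} = \sqrt{57} \approx 7.5498$)
$\left(\frac{1}{-116 + n} + v{\left(10,12 \right)}\right)^{2} = \left(\frac{1}{-116 + \sqrt{57}} + \left(10 + 12\right)^{2}\right)^{2} = \left(\frac{1}{-116 + \sqrt{57}} + 22^{2}\right)^{2} = \left(\frac{1}{-116 + \sqrt{57}} + 484\right)^{2} = \left(484 + \frac{1}{-116 + \sqrt{57}}\right)^{2}$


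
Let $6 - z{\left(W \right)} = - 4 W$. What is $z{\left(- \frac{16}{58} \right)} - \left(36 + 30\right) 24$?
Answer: $- \frac{45794}{29} \approx -1579.1$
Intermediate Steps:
$z{\left(W \right)} = 6 + 4 W$ ($z{\left(W \right)} = 6 - - 4 W = 6 + 4 W$)
$z{\left(- \frac{16}{58} \right)} - \left(36 + 30\right) 24 = \left(6 + 4 \left(- \frac{16}{58}\right)\right) - \left(36 + 30\right) 24 = \left(6 + 4 \left(\left(-16\right) \frac{1}{58}\right)\right) - 66 \cdot 24 = \left(6 + 4 \left(- \frac{8}{29}\right)\right) - 1584 = \left(6 - \frac{32}{29}\right) - 1584 = \frac{142}{29} - 1584 = - \frac{45794}{29}$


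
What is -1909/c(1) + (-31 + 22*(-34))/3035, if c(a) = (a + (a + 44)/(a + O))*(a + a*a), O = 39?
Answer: -23188503/51595 ≈ -449.43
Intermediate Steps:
c(a) = (a + a**2)*(a + (44 + a)/(39 + a)) (c(a) = (a + (a + 44)/(a + 39))*(a + a*a) = (a + (44 + a)/(39 + a))*(a + a**2) = (a + a**2)*(a + (44 + a)/(39 + a)))
-1909/c(1) + (-31 + 22*(-34))/3035 = -1909*(39 + 1)/(44 + 1**3 + 41*1**2 + 84*1) + (-31 + 22*(-34))/3035 = -1909*40/(44 + 1 + 41*1 + 84) + (-31 - 748)*(1/3035) = -1909*40/(44 + 1 + 41 + 84) - 779*1/3035 = -1909/(1*(1/40)*170) - 779/3035 = -1909/17/4 - 779/3035 = -1909*4/17 - 779/3035 = -7636/17 - 779/3035 = -23188503/51595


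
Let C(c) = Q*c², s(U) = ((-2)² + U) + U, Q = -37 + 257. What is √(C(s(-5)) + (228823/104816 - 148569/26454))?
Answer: √105670136635848430377/115533436 ≈ 88.975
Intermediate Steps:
Q = 220
s(U) = 4 + 2*U (s(U) = (4 + U) + U = 4 + 2*U)
C(c) = 220*c²
√(C(s(-5)) + (228823/104816 - 148569/26454)) = √(220*(4 + 2*(-5))² + (228823/104816 - 148569/26454)) = √(220*(4 - 10)² + (228823*(1/104816) - 148569*1/26454)) = √(220*(-6)² + (228823/104816 - 49523/8818)) = √(220*36 - 1586520777/462133744) = √(7920 - 1586520777/462133744) = √(3658512731703/462133744) = √105670136635848430377/115533436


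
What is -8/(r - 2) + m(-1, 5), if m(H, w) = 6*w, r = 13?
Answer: 322/11 ≈ 29.273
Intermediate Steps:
-8/(r - 2) + m(-1, 5) = -8/(13 - 2) + 6*5 = -8/11 + 30 = 322/11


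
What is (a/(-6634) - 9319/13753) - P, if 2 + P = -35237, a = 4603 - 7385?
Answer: 15023790877/426343 ≈ 35239.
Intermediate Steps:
a = -2782
P = -35239 (P = -2 - 35237 = -35239)
(a/(-6634) - 9319/13753) - P = (-2782/(-6634) - 9319/13753) - 1*(-35239) = (-2782*(-1/6634) - 9319*1/13753) + 35239 = (13/31 - 9319/13753) + 35239 = -110100/426343 + 35239 = 15023790877/426343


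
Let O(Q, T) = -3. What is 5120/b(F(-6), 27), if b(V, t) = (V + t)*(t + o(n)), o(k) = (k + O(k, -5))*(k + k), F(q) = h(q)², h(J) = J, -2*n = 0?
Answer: 5120/1701 ≈ 3.0100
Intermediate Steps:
n = 0 (n = -½*0 = 0)
F(q) = q²
o(k) = 2*k*(-3 + k) (o(k) = (k - 3)*(k + k) = (-3 + k)*(2*k) = 2*k*(-3 + k))
b(V, t) = t*(V + t) (b(V, t) = (V + t)*(t + 2*0*(-3 + 0)) = (V + t)*(t + 2*0*(-3)) = (V + t)*(t + 0) = (V + t)*t = t*(V + t))
5120/b(F(-6), 27) = 5120/((27*((-6)² + 27))) = 5120/((27*(36 + 27))) = 5120/((27*63)) = 5120/1701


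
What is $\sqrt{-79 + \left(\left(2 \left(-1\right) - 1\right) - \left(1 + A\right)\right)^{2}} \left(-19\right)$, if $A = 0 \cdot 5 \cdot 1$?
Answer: $- 57 i \sqrt{7} \approx - 150.81 i$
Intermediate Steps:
$A = 0$ ($A = 0 \cdot 1 = 0$)
$\sqrt{-79 + \left(\left(2 \left(-1\right) - 1\right) - \left(1 + A\right)\right)^{2}} \left(-19\right) = \sqrt{-79 + \left(\left(2 \left(-1\right) - 1\right) - 1\right)^{2}} \left(-19\right) = \sqrt{-79 + \left(\left(-2 - 1\right) + \left(-1 + 0\right)\right)^{2}} \left(-19\right) = \sqrt{-79 + \left(-3 - 1\right)^{2}} \left(-19\right) = \sqrt{-79 + \left(-4\right)^{2}} \left(-19\right) = \sqrt{-79 + 16} \left(-19\right) = \sqrt{-63} \left(-19\right) = 3 i \sqrt{7} \left(-19\right) = - 57 i \sqrt{7}$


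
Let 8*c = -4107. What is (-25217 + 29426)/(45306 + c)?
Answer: 11224/119447 ≈ 0.093966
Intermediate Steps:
c = -4107/8 (c = (1/8)*(-4107) = -4107/8 ≈ -513.38)
(-25217 + 29426)/(45306 + c) = (-25217 + 29426)/(45306 - 4107/8) = 4209/(358341/8) = 4209*(8/358341) = 11224/119447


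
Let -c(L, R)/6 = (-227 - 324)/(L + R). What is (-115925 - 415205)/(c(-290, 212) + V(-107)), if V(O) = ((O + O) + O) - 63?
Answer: 6904690/5543 ≈ 1245.7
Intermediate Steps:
c(L, R) = 3306/(L + R) (c(L, R) = -6*(-227 - 324)/(L + R) = -(-3306)/(L + R) = 3306/(L + R))
V(O) = -63 + 3*O (V(O) = (2*O + O) - 63 = 3*O - 63 = -63 + 3*O)
(-115925 - 415205)/(c(-290, 212) + V(-107)) = (-115925 - 415205)/(3306/(-290 + 212) + (-63 + 3*(-107))) = -531130/(3306/(-78) + (-63 - 321)) = -531130/(3306*(-1/78) - 384) = -531130/(-551/13 - 384) = -531130/(-5543/13) = -531130*(-13/5543) = 6904690/5543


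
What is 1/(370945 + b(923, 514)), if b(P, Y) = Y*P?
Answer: 1/845367 ≈ 1.1829e-6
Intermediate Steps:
b(P, Y) = P*Y
1/(370945 + b(923, 514)) = 1/(370945 + 923*514) = 1/(370945 + 474422) = 1/845367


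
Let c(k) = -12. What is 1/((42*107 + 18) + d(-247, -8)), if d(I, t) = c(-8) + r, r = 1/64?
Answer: 64/288001 ≈ 0.00022222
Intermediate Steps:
r = 1/64 ≈ 0.015625
d(I, t) = -767/64 (d(I, t) = -12 + 1/64 = -767/64)
1/((42*107 + 18) + d(-247, -8)) = 1/((42*107 + 18) - 767/64) = 1/((4494 + 18) - 767/64) = 1/(4512 - 767/64) = 1/(288001/64) = 64/288001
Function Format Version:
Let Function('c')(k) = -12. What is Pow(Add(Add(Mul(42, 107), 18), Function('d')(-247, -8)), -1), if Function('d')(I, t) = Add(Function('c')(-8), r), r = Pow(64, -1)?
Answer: Rational(64, 288001) ≈ 0.00022222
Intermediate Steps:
r = Rational(1, 64) ≈ 0.015625
Function('d')(I, t) = Rational(-767, 64) (Function('d')(I, t) = Add(-12, Rational(1, 64)) = Rational(-767, 64))
Pow(Add(Add(Mul(42, 107), 18), Function('d')(-247, -8)), -1) = Pow(Add(Add(Mul(42, 107), 18), Rational(-767, 64)), -1) = Pow(Add(Add(4494, 18), Rational(-767, 64)), -1) = Pow(Add(4512, Rational(-767, 64)), -1) = Pow(Rational(288001, 64), -1) = Rational(64, 288001)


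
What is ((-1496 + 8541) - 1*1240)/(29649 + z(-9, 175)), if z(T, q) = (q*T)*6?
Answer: 1935/6733 ≈ 0.28739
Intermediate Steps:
z(T, q) = 6*T*q (z(T, q) = (T*q)*6 = 6*T*q)
((-1496 + 8541) - 1*1240)/(29649 + z(-9, 175)) = ((-1496 + 8541) - 1*1240)/(29649 + 6*(-9)*175) = (7045 - 1240)/(29649 - 9450) = 5805/20199 = 5805*(1/20199) = 1935/6733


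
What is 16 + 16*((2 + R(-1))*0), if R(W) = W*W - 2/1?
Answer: 16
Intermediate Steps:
R(W) = -2 + W² (R(W) = W² - 2*1 = W² - 2 = -2 + W²)
16 + 16*((2 + R(-1))*0) = 16 + 16*((2 + (-2 + (-1)²))*0) = 16 + 16*((2 + (-2 + 1))*0) = 16 + 16*((2 - 1)*0) = 16 + 16*(1*0) = 16 + 16*0 = 16 + 0 = 16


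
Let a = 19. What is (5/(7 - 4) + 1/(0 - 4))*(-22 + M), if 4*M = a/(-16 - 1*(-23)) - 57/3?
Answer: -6205/168 ≈ -36.935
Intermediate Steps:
M = -57/14 (M = (19/(-16 - 1*(-23)) - 57/3)/4 = (19/(-16 + 23) - 57*⅓)/4 = (19/7 - 19)/4 = (¼)*(-114/7) = -57/14 ≈ -4.0714)
(5/(7 - 4) + 1/(0 - 4))*(-22 + M) = (5/(7 - 4) + 1/(0 - 4))*(-22 - 57/14) = (5/3 + 1/(-4))*(-365/14) = ((⅓)*5 - ¼)*(-365/14) = (5/3 - ¼)*(-365/14) = (17/12)*(-365/14) = -6205/168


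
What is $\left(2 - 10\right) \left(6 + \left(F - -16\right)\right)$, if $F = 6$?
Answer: $-224$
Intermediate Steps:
$\left(2 - 10\right) \left(6 + \left(F - -16\right)\right) = \left(2 - 10\right) \left(6 + \left(6 - -16\right)\right) = \left(2 - 10\right) \left(6 + \left(6 + 16\right)\right) = - 8 \left(6 + 22\right) = \left(-8\right) 28 = -224$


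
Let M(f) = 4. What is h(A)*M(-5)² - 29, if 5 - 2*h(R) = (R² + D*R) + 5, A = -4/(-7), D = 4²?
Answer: -5133/49 ≈ -104.76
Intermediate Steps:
D = 16
A = 4/7 (A = -4*(-⅐) = 4/7 ≈ 0.57143)
h(R) = -8*R - R²/2 (h(R) = 5/2 - ((R² + 16*R) + 5)/2 = 5/2 - (5 + R² + 16*R)/2 = 5/2 + (-5/2 - 8*R - R²/2) = -8*R - R²/2)
h(A)*M(-5)² - 29 = -½*4/7*(16 + 4/7)*4² - 29 = -½*4/7*116/7*16 - 29 = -232/49*16 - 29 = -3712/49 - 29 = -5133/49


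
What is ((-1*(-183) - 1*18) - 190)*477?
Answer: -11925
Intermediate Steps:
((-1*(-183) - 1*18) - 190)*477 = ((183 - 18) - 190)*477 = (165 - 190)*477 = -25*477 = -11925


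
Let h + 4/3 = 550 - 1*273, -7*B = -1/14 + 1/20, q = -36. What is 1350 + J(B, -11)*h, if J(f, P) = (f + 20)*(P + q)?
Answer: -757980007/2940 ≈ -2.5782e+5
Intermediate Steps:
B = 3/980 (B = -(-1/14 + 1/20)/7 = -1/7*(-3/140) = 3/980 ≈ 0.0030612)
h = 827/3 (h = -4/3 + (550 - 1*273) = -4/3 + (550 - 273) = -4/3 + 277 = 827/3 ≈ 275.67)
J(f, P) = (-36 + P)*(20 + f) (J(f, P) = (f + 20)*(P - 36) = (20 + f)*(-36 + P) = (-36 + P)*(20 + f))
1350 + J(B, -11)*h = 1350 + (-720 - 36*3/980 + 20*(-11) - 11*3/980)*(827/3) = 1350 + (-720 - 27/245 - 220 - 33/980)*(827/3) = 1350 - 921341/980*827/3 = 1350 - 761949007/2940 = -757980007/2940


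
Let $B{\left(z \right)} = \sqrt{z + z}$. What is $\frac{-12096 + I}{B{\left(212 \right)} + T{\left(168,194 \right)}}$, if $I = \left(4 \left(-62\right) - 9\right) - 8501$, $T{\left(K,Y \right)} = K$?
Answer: $- \frac{437934}{3475} + \frac{10427 \sqrt{106}}{6950} \approx -110.58$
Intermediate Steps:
$I = -8758$ ($I = \left(-248 - 9\right) - 8501 = -257 - 8501 = -8758$)
$B{\left(z \right)} = \sqrt{2} \sqrt{z}$ ($B{\left(z \right)} = \sqrt{2 z} = \sqrt{2} \sqrt{z}$)
$\frac{-12096 + I}{B{\left(212 \right)} + T{\left(168,194 \right)}} = \frac{-12096 - 8758}{\sqrt{2} \sqrt{212} + 168} = - \frac{20854}{\sqrt{2} \cdot 2 \sqrt{53} + 168} = - \frac{20854}{2 \sqrt{106} + 168} = - \frac{20854}{168 + 2 \sqrt{106}}$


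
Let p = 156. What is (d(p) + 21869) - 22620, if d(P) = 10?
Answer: -741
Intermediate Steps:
(d(p) + 21869) - 22620 = (10 + 21869) - 22620 = 21879 - 22620 = -741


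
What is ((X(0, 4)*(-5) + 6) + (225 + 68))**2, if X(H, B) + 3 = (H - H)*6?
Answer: 98596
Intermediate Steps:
X(H, B) = -3 (X(H, B) = -3 + (H - H)*6 = -3 + 0*6 = -3 + 0 = -3)
((X(0, 4)*(-5) + 6) + (225 + 68))**2 = ((-3*(-5) + 6) + (225 + 68))**2 = ((15 + 6) + 293)**2 = (21 + 293)**2 = 314**2 = 98596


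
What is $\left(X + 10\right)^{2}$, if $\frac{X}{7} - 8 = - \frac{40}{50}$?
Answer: $\frac{91204}{25} \approx 3648.2$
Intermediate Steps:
$X = \frac{252}{5}$ ($X = 56 + 7 \left(- \frac{40}{50}\right) = 56 + 7 \left(\left(-40\right) \frac{1}{50}\right) = 56 + 7 \left(- \frac{4}{5}\right) = 56 - \frac{28}{5} = \frac{252}{5} \approx 50.4$)
$\left(X + 10\right)^{2} = \left(\frac{252}{5} + 10\right)^{2} = \left(\frac{302}{5}\right)^{2} = \frac{91204}{25}$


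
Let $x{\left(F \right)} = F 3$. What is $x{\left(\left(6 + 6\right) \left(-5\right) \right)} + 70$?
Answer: $-110$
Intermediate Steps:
$x{\left(F \right)} = 3 F$
$x{\left(\left(6 + 6\right) \left(-5\right) \right)} + 70 = 3 \left(6 + 6\right) \left(-5\right) + 70 = 3 \cdot 12 \left(-5\right) + 70 = 3 \left(-60\right) + 70 = -180 + 70 = -110$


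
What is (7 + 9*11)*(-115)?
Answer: -12190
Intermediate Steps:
(7 + 9*11)*(-115) = (7 + 99)*(-115) = 106*(-115) = -12190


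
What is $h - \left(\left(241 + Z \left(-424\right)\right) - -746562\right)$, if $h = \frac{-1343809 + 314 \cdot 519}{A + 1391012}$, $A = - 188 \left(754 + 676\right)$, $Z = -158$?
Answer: $- \frac{913219143583}{1122172} \approx -8.138 \cdot 10^{5}$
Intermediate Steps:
$A = -268840$ ($A = \left(-188\right) 1430 = -268840$)
$h = - \frac{1180843}{1122172}$ ($h = \frac{-1343809 + 314 \cdot 519}{-268840 + 1391012} = \frac{-1343809 + 162966}{1122172} = \left(-1180843\right) \frac{1}{1122172} = - \frac{1180843}{1122172} \approx -1.0523$)
$h - \left(\left(241 + Z \left(-424\right)\right) - -746562\right) = - \frac{1180843}{1122172} - \left(\left(241 - -66992\right) - -746562\right) = - \frac{1180843}{1122172} - \left(\left(241 + 66992\right) + 746562\right) = - \frac{1180843}{1122172} - \left(67233 + 746562\right) = - \frac{1180843}{1122172} - 813795 = - \frac{913219143583}{1122172}$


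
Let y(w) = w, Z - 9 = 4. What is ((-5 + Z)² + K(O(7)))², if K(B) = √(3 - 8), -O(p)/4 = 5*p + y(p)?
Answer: (64 + I*√5)² ≈ 4091.0 + 286.22*I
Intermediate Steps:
Z = 13 (Z = 9 + 4 = 13)
O(p) = -24*p (O(p) = -4*(5*p + p) = -24*p)
K(B) = I*√5 (K(B) = √(-5) = I*√5)
((-5 + Z)² + K(O(7)))² = ((-5 + 13)² + I*√5)² = (8² + I*√5)² = (64 + I*√5)²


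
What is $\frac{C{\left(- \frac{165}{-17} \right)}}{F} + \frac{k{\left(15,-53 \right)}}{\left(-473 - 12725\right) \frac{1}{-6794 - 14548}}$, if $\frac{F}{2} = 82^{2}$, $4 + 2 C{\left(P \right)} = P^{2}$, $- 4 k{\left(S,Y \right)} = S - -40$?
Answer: $- \frac{1140322895249}{51293657456} \approx -22.231$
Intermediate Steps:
$k{\left(S,Y \right)} = -10 - \frac{S}{4}$ ($k{\left(S,Y \right)} = - \frac{S - -40}{4} = - \frac{S + 40}{4} = - \frac{40 + S}{4} = -10 - \frac{S}{4}$)
$C{\left(P \right)} = -2 + \frac{P^{2}}{2}$
$F = 13448$ ($F = 2 \cdot 82^{2} = 2 \cdot 6724 = 13448$)
$\frac{C{\left(- \frac{165}{-17} \right)}}{F} + \frac{k{\left(15,-53 \right)}}{\left(-473 - 12725\right) \frac{1}{-6794 - 14548}} = \frac{-2 + \frac{\left(- \frac{165}{-17}\right)^{2}}{2}}{13448} + \frac{-10 - \frac{15}{4}}{\left(-473 - 12725\right) \frac{1}{-6794 - 14548}} = \left(-2 + \frac{\left(\left(-165\right) \left(- \frac{1}{17}\right)\right)^{2}}{2}\right) \frac{1}{13448} + \frac{-10 - \frac{15}{4}}{\left(-13198\right) \frac{1}{-21342}} = \left(-2 + \frac{\left(\frac{165}{17}\right)^{2}}{2}\right) \frac{1}{13448} - \frac{55}{4 \left(\left(-13198\right) \left(- \frac{1}{21342}\right)\right)} = \left(-2 + \frac{1}{2} \cdot \frac{27225}{289}\right) \frac{1}{13448} - \frac{55}{4 \cdot \frac{6599}{10671}} = \left(-2 + \frac{27225}{578}\right) \frac{1}{13448} - \frac{586905}{26396} = \frac{26069}{578} \cdot \frac{1}{13448} - \frac{586905}{26396} = \frac{26069}{7772944} - \frac{586905}{26396} = - \frac{1140322895249}{51293657456}$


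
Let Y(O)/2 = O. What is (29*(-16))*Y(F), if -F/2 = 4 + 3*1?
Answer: 12992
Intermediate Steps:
F = -14 (F = -2*(4 + 3*1) = -2*(4 + 3) = -2*7 = -14)
Y(O) = 2*O
(29*(-16))*Y(F) = (29*(-16))*(2*(-14)) = -464*(-28) = 12992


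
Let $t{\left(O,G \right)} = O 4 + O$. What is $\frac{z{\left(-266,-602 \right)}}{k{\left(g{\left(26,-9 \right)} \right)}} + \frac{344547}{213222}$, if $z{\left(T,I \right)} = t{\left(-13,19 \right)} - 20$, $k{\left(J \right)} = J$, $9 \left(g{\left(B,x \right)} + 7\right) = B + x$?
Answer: $\frac{14913666}{817351} \approx 18.246$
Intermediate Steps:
$g{\left(B,x \right)} = -7 + \frac{B}{9} + \frac{x}{9}$ ($g{\left(B,x \right)} = -7 + \frac{B + x}{9} = -7 + \left(\frac{B}{9} + \frac{x}{9}\right) = -7 + \frac{B}{9} + \frac{x}{9}$)
$t{\left(O,G \right)} = 5 O$ ($t{\left(O,G \right)} = 4 O + O = 5 O$)
$z{\left(T,I \right)} = -85$ ($z{\left(T,I \right)} = 5 \left(-13\right) - 20 = -65 - 20 = -85$)
$\frac{z{\left(-266,-602 \right)}}{k{\left(g{\left(26,-9 \right)} \right)}} + \frac{344547}{213222} = - \frac{85}{-7 + \frac{1}{9} \cdot 26 + \frac{1}{9} \left(-9\right)} + \frac{344547}{213222} = - \frac{85}{-7 + \frac{26}{9} - 1} + 344547 \cdot \frac{1}{213222} = - \frac{85}{- \frac{46}{9}} + \frac{114849}{71074} = \left(-85\right) \left(- \frac{9}{46}\right) + \frac{114849}{71074} = \frac{765}{46} + \frac{114849}{71074} = \frac{14913666}{817351}$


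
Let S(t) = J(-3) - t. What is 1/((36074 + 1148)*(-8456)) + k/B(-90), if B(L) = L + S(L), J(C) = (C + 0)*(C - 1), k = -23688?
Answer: -621314983969/314749232 ≈ -1974.0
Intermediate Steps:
J(C) = C*(-1 + C)
S(t) = 12 - t (S(t) = -3*(-1 - 3) - t = -3*(-4) - t = 12 - t)
B(L) = 12 (B(L) = L + (12 - L) = 12)
1/((36074 + 1148)*(-8456)) + k/B(-90) = 1/((36074 + 1148)*(-8456)) - 23688/12 = -1/8456/37222 - 23688*1/12 = (1/37222)*(-1/8456) - 1974 = -1/314749232 - 1974 = -621314983969/314749232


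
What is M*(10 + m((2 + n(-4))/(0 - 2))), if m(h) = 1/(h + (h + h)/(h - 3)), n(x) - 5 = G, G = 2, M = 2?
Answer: 640/33 ≈ 19.394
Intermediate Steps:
n(x) = 7 (n(x) = 5 + 2 = 7)
m(h) = 1/(h + 2*h/(-3 + h)) (m(h) = 1/(h + (2*h)/(-3 + h)) = 1/(h + 2*h/(-3 + h)))
M*(10 + m((2 + n(-4))/(0 - 2))) = 2*(10 + (-3 + (2 + 7)/(0 - 2))/((((2 + 7)/(0 - 2)))*(-1 + (2 + 7)/(0 - 2)))) = 2*(10 + (-3 + 9/(-2))/(((9/(-2)))*(-1 + 9/(-2)))) = 2*(10 + (-3 + 9*(-1/2))/(((9*(-1/2)))*(-1 + 9*(-1/2)))) = 2*(10 + (-3 - 9/2)/((-9/2)*(-1 - 9/2))) = 2*(10 - 2/9*(-15/2)/(-11/2)) = 2*(10 - 2/9*(-2/11)*(-15/2)) = 2*(10 - 10/33) = 2*(320/33) = 640/33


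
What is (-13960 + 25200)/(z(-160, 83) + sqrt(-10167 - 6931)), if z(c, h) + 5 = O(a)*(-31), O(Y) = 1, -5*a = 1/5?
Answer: -202320/9197 - 5620*I*sqrt(17098)/9197 ≈ -21.998 - 79.903*I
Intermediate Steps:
a = -1/25 (a = -1/5/5 = -1/5*1/5 = -1/25 ≈ -0.040000)
z(c, h) = -36 (z(c, h) = -5 + 1*(-31) = -5 - 31 = -36)
(-13960 + 25200)/(z(-160, 83) + sqrt(-10167 - 6931)) = (-13960 + 25200)/(-36 + sqrt(-10167 - 6931)) = 11240/(-36 + sqrt(-17098)) = 11240/(-36 + I*sqrt(17098))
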